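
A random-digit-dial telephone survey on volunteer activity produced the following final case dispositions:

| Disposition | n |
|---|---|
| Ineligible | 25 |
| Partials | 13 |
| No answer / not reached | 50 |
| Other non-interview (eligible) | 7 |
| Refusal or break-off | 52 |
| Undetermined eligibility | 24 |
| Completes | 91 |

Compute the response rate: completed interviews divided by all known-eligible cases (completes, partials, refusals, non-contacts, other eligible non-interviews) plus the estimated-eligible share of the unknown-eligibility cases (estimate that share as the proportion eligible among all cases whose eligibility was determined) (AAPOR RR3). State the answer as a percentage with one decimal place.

Top → 91
Known eligible → 91 + 13 + 52 + 50 + 7 = 213
e = 213 / (213 + 25) = 213 / 238 = 0.8950
Eligible share of unknowns → 0.8950 × 24 = 21.48
Denominator → 213 + 21.48 = 234.48
RR3 = 91 / 234.48 = 0.3881

38.8%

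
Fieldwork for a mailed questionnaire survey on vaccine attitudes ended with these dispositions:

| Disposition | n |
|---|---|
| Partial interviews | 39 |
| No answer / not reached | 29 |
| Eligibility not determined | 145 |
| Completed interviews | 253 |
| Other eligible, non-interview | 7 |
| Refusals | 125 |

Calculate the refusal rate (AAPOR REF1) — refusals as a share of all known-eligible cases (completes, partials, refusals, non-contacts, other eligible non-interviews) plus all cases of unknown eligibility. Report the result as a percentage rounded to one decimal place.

Top = 125
Base = 253 + 39 + 125 + 29 + 7 + 145 = 598
REF1 = 125 / 598 = 0.2090

20.9%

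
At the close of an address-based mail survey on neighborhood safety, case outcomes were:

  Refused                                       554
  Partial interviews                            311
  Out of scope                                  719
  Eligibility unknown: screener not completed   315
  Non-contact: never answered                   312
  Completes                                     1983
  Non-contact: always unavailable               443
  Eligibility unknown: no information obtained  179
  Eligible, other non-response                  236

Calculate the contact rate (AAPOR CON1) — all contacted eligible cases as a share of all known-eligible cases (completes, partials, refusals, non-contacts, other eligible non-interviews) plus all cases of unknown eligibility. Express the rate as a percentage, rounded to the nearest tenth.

Never reached = 312 + 443 = 755
Unknown eligibility = 315 + 179 = 494
Num = 1983 + 311 + 554 + 236 = 3084
Denom = 1983 + 311 + 554 + 755 + 236 + 494 = 4333
CON1 = 3084 / 4333 = 0.7117

71.2%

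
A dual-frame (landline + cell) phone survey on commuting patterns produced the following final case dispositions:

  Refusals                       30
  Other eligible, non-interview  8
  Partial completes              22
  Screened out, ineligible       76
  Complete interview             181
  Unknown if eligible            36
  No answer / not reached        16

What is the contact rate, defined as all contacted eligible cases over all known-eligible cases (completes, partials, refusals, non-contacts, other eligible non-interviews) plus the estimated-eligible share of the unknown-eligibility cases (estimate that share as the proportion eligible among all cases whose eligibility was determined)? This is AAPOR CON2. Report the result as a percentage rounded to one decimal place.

84.6%

Num = 181 + 22 + 30 + 8 = 241
Known eligible = 181 + 22 + 30 + 16 + 8 = 257
e = 257 / (257 + 76) = 257 / 333 = 0.7718
e × U = 0.7718 × 36 = 27.78
Denominator = 257 + 27.78 = 284.78
CON2 = 241 / 284.78 = 0.8463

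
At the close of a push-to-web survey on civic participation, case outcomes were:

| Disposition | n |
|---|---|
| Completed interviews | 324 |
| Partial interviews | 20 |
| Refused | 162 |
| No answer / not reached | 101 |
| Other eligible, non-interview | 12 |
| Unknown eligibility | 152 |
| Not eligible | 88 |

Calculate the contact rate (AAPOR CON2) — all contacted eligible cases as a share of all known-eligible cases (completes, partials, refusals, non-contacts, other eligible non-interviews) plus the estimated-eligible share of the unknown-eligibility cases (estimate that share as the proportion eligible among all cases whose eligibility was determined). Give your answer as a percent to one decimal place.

Numerator = 324 + 20 + 162 + 12 = 518
Known eligible = 324 + 20 + 162 + 101 + 12 = 619
e = 619 / (619 + 88) = 619 / 707 = 0.8755
e × U = 0.8755 × 152 = 133.08
Denom = 619 + 133.08 = 752.08
CON2 = 518 / 752.08 = 0.6888

68.9%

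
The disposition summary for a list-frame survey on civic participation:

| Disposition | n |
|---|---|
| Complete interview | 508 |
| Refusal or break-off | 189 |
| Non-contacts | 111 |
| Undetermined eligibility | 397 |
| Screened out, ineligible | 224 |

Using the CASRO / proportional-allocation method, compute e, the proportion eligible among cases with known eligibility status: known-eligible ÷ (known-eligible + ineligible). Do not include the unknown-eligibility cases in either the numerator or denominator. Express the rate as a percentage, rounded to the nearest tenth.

78.3%

Eligible (known) → 508 + 189 + 111 = 808
e = 808 / (808 + 224) = 808 / 1032 = 0.7829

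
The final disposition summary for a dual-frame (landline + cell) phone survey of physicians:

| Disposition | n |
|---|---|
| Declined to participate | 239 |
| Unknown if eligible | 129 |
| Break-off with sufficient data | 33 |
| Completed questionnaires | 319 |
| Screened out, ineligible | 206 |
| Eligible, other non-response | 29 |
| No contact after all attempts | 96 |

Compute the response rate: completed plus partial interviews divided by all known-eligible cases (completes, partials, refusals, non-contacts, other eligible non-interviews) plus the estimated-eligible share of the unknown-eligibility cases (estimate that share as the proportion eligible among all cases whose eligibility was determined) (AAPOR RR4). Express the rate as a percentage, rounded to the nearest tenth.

43.1%

Num → 319 + 33 = 352
Determined eligible → 319 + 33 + 239 + 96 + 29 = 716
e = 716 / (716 + 206) = 716 / 922 = 0.7766
Eligible share of unknowns → 0.7766 × 129 = 100.18
Base → 716 + 100.18 = 816.18
RR4 = 352 / 816.18 = 0.4313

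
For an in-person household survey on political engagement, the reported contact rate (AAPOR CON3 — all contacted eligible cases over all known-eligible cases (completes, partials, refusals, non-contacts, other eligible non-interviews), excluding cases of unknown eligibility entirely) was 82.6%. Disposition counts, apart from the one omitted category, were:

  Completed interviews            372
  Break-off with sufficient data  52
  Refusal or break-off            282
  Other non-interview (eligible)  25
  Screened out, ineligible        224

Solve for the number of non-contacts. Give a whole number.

154

Num = 372 + 52 + 282 + 25 = 731
CON3 = 731 / D = 0.826
D = 731 / 0.826 = 885.0
Remaining denominator categories sum to 731
non-contacts = 885.0 − 731 ≈ 154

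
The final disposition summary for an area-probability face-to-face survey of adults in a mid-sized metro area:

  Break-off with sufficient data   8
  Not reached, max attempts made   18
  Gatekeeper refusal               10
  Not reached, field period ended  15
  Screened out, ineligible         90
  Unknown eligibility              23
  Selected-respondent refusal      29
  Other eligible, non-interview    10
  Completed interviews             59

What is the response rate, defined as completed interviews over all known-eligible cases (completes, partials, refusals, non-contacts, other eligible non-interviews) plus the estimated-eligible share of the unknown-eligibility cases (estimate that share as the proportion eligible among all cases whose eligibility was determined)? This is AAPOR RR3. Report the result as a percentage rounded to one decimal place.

36.1%

Declined to participate = 10 + 29 = 39
Never reached = 15 + 18 = 33
Num → 59
Determined eligible → 59 + 8 + 39 + 33 + 10 = 149
e = 149 / (149 + 90) = 149 / 239 = 0.6234
Estimated eligible among unknowns → 0.6234 × 23 = 14.34
Denominator → 149 + 14.34 = 163.34
RR3 = 59 / 163.34 = 0.3612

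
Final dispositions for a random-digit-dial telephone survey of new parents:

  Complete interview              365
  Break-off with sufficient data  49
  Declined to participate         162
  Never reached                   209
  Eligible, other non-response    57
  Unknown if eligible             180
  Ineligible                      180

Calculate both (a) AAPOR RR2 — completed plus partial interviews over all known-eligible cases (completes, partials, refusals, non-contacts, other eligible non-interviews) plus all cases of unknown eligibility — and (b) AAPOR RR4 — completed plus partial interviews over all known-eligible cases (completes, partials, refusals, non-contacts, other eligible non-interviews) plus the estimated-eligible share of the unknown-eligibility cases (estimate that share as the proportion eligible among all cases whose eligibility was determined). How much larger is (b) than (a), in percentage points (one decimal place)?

Numerator = 365 + 49 = 414
Denominator = 365 + 49 + 162 + 209 + 57 + 180 = 1022
RR2 = 414 / 1022 = 0.4051
Determined eligible = 365 + 49 + 162 + 209 + 57 = 842
e = 842 / (842 + 180) = 842 / 1022 = 0.8239
Estimated eligible among unknowns = 0.8239 × 180 = 148.30
Denominator = 842 + 148.30 = 990.30
RR4 = 414 / 990.30 = 0.4181
Difference = 41.81 − 40.51 = 1.30 percentage points

1.3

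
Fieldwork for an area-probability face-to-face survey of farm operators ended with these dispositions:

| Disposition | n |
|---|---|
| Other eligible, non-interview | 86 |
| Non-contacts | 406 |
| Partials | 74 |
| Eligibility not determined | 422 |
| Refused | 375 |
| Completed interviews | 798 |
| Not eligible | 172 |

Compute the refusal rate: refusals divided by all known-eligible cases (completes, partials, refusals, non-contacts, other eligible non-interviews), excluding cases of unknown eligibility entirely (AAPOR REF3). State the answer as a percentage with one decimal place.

Numerator: 375
Denom: 798 + 74 + 375 + 406 + 86 = 1739
REF3 = 375 / 1739 = 0.2156

21.6%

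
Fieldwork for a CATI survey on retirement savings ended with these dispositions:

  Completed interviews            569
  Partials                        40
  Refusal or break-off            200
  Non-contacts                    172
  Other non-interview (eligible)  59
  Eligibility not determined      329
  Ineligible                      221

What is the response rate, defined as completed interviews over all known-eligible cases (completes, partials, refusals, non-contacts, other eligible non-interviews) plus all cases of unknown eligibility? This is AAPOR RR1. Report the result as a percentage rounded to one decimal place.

41.6%

Top → 569
Base → 569 + 40 + 200 + 172 + 59 + 329 = 1369
RR1 = 569 / 1369 = 0.4156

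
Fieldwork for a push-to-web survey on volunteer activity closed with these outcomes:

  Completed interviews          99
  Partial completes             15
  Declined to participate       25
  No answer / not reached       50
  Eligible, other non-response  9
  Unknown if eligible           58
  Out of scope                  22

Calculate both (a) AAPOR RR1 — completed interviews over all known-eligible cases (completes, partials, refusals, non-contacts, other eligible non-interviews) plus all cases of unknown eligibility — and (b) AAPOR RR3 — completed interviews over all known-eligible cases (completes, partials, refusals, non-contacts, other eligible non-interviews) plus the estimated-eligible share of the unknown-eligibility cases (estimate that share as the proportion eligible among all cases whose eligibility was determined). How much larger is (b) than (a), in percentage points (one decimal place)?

0.9

Top: 99
Denom: 99 + 15 + 25 + 50 + 9 + 58 = 256
RR1 = 99 / 256 = 0.3867
Eligible (known): 99 + 15 + 25 + 50 + 9 = 198
e = 198 / (198 + 22) = 198 / 220 = 0.9000
Eligible share of unknowns: 0.9000 × 58 = 52.20
Denom: 198 + 52.20 = 250.20
RR3 = 99 / 250.20 = 0.3957
Difference = 39.57 − 38.67 = 0.90 percentage points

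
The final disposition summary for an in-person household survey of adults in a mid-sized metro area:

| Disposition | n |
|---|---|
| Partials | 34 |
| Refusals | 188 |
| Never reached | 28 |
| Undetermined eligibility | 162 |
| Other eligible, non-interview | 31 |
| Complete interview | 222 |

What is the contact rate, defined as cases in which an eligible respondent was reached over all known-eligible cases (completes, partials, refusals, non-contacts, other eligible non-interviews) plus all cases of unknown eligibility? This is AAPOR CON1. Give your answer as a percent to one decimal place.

71.4%

Num → 222 + 34 + 188 + 31 = 475
Base → 222 + 34 + 188 + 28 + 31 + 162 = 665
CON1 = 475 / 665 = 0.7143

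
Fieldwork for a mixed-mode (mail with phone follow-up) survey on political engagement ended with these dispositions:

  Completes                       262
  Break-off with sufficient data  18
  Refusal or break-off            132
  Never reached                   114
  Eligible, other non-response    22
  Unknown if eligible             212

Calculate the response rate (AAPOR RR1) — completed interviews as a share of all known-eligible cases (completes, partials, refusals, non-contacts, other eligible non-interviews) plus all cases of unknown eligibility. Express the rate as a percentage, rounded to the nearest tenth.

34.5%

Num → 262
Denom → 262 + 18 + 132 + 114 + 22 + 212 = 760
RR1 = 262 / 760 = 0.3447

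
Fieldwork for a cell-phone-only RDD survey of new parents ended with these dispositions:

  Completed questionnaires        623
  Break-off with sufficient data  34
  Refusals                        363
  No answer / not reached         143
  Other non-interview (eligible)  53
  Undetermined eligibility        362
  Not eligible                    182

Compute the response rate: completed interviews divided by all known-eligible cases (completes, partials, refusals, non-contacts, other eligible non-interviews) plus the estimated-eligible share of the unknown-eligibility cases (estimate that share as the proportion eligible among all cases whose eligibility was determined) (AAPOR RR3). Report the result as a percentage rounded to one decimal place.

Numerator = 623
Eligible (known) = 623 + 34 + 363 + 143 + 53 = 1216
e = 1216 / (1216 + 182) = 1216 / 1398 = 0.8698
Estimated eligible among unknowns = 0.8698 × 362 = 314.87
Denom = 1216 + 314.87 = 1530.87
RR3 = 623 / 1530.87 = 0.4070

40.7%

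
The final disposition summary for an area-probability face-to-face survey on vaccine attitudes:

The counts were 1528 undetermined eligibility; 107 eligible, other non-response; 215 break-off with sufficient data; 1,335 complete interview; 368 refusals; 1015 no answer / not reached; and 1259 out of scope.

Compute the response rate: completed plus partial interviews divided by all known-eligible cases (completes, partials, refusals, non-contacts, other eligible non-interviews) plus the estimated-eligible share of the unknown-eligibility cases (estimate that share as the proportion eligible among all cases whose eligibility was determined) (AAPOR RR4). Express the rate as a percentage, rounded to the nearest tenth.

37.6%

Top → 1335 + 215 = 1550
Eligible (known) → 1335 + 215 + 368 + 1015 + 107 = 3040
e = 3040 / (3040 + 1259) = 3040 / 4299 = 0.7071
Estimated eligible among unknowns → 0.7071 × 1528 = 1080.45
Base → 3040 + 1080.45 = 4120.45
RR4 = 1550 / 4120.45 = 0.3762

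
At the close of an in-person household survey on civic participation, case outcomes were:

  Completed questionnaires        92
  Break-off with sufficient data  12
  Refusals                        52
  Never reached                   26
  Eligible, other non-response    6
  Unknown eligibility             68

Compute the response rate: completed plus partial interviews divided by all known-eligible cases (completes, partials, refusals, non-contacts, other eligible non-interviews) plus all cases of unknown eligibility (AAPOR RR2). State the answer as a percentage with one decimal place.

40.6%

Numerator = 92 + 12 = 104
Denominator = 92 + 12 + 52 + 26 + 6 + 68 = 256
RR2 = 104 / 256 = 0.4062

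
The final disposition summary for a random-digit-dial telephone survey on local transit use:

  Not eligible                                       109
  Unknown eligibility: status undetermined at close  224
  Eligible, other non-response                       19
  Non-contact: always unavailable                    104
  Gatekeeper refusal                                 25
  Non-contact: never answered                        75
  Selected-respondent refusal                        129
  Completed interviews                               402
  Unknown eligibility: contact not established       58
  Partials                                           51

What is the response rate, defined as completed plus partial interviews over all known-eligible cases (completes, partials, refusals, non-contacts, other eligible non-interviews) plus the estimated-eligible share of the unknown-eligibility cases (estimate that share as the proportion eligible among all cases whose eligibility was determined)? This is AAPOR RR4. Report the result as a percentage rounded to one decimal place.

Declined to participate = 25 + 129 = 154
Never reached = 75 + 104 = 179
Unknown if eligible = 58 + 224 = 282
Top = 402 + 51 = 453
Determined eligible = 402 + 51 + 154 + 179 + 19 = 805
e = 805 / (805 + 109) = 805 / 914 = 0.8807
Estimated eligible among unknowns = 0.8807 × 282 = 248.36
Denominator = 805 + 248.36 = 1053.36
RR4 = 453 / 1053.36 = 0.4301

43.0%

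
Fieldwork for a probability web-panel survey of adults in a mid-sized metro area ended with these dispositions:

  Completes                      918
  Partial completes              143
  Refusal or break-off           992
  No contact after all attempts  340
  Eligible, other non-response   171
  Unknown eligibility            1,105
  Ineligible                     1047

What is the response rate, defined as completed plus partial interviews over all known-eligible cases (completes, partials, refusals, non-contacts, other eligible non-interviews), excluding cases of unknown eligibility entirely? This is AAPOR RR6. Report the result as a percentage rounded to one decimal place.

Numerator = 918 + 143 = 1061
Base = 918 + 143 + 992 + 340 + 171 = 2564
RR6 = 1061 / 2564 = 0.4138

41.4%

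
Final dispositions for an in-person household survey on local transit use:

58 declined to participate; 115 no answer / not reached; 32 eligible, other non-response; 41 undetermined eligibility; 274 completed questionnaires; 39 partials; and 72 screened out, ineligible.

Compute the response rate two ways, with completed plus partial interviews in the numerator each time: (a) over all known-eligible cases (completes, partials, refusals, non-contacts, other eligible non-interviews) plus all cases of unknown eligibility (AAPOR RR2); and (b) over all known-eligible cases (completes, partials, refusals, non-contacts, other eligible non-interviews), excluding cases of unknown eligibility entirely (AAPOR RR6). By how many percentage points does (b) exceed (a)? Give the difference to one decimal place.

Num = 274 + 39 = 313
Base = 274 + 39 + 58 + 115 + 32 + 41 = 559
RR2 = 313 / 559 = 0.5599
Base = 274 + 39 + 58 + 115 + 32 = 518
RR6 = 313 / 518 = 0.6042
Difference = 60.42 − 55.99 = 4.43 percentage points

4.4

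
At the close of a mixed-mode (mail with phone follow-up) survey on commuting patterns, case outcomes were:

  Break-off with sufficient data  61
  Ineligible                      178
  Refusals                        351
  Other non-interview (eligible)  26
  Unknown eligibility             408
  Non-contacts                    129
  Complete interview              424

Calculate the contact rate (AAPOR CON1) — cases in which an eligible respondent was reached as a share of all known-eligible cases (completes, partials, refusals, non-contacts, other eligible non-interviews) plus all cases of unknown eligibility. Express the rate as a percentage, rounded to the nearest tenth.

Top = 424 + 61 + 351 + 26 = 862
Base = 424 + 61 + 351 + 129 + 26 + 408 = 1399
CON1 = 862 / 1399 = 0.6162

61.6%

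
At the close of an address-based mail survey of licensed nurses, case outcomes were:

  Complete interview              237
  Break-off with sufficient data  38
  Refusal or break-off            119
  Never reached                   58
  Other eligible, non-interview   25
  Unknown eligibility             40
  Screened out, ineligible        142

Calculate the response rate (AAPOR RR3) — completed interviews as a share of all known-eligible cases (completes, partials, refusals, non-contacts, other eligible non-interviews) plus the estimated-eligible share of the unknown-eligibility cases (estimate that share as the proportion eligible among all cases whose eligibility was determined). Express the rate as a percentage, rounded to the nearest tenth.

46.7%

Num: 237
Eligible (known): 237 + 38 + 119 + 58 + 25 = 477
e = 477 / (477 + 142) = 477 / 619 = 0.7706
e × U: 0.7706 × 40 = 30.82
Denominator: 477 + 30.82 = 507.82
RR3 = 237 / 507.82 = 0.4667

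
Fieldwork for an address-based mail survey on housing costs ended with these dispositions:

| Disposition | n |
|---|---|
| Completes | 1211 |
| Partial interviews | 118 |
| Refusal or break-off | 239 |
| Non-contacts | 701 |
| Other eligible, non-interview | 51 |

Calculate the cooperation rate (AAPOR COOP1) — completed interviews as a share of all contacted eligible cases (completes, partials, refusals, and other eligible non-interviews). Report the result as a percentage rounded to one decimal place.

Num = 1211
Base = 1211 + 118 + 239 + 51 = 1619
COOP1 = 1211 / 1619 = 0.7480

74.8%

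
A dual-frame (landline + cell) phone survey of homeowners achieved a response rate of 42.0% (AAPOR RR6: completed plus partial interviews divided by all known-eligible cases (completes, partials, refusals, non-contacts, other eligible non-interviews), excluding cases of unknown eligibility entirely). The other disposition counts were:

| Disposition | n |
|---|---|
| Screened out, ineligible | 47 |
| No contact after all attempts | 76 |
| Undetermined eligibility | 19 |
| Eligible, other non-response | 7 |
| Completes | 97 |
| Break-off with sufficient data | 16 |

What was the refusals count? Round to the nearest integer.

Numerator → 97 + 16 = 113
RR6 = 113 / D = 0.420
D = 113 / 0.420 = 269.0
Other denominator terms total 196
refusals = 269.0 − 196 ≈ 73

73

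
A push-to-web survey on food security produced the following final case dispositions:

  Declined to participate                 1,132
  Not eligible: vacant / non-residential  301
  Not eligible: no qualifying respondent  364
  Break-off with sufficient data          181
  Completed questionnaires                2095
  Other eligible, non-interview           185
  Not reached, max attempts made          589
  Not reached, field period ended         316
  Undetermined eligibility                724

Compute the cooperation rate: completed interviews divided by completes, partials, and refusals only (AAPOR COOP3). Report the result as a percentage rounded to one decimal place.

61.5%

Never reached = 316 + 589 = 905
Out of scope = 364 + 301 = 665
Num → 2095
Base → 2095 + 181 + 1132 = 3408
COOP3 = 2095 / 3408 = 0.6147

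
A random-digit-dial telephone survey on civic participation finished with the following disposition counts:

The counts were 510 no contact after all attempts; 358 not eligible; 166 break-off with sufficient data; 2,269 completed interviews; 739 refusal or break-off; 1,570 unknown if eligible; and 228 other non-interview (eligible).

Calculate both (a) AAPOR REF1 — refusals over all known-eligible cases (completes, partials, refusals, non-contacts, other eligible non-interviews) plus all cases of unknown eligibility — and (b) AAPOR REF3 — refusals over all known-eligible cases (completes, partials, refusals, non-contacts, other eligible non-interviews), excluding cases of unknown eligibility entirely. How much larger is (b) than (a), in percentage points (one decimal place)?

Numerator → 739
Denominator → 2269 + 166 + 739 + 510 + 228 + 1570 = 5482
REF1 = 739 / 5482 = 0.1348
Denominator → 2269 + 166 + 739 + 510 + 228 = 3912
REF3 = 739 / 3912 = 0.1889
Difference = 18.89 − 13.48 = 5.41 percentage points

5.4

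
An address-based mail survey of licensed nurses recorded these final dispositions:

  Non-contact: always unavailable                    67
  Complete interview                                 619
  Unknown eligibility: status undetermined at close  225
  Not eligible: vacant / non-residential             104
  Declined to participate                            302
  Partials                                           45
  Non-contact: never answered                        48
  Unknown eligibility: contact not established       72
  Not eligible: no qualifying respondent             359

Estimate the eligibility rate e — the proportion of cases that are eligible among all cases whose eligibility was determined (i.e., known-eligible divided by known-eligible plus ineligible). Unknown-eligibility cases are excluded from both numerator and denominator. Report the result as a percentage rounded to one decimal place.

70.0%

Never reached = 48 + 67 = 115
Unknown if eligible = 72 + 225 = 297
Screened out, ineligible = 359 + 104 = 463
Known eligible = 619 + 45 + 302 + 115 = 1081
e = 1081 / (1081 + 463) = 1081 / 1544 = 0.7001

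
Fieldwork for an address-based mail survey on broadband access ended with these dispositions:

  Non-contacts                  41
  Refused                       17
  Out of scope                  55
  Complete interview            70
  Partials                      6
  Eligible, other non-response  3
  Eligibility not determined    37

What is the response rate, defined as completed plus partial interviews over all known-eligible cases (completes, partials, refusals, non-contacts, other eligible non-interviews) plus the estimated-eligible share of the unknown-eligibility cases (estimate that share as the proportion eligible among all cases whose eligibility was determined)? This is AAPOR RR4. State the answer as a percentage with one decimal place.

46.5%

Numerator → 70 + 6 = 76
Determined eligible → 70 + 6 + 17 + 41 + 3 = 137
e = 137 / (137 + 55) = 137 / 192 = 0.7135
Estimated eligible among unknowns → 0.7135 × 37 = 26.40
Denominator → 137 + 26.40 = 163.40
RR4 = 76 / 163.40 = 0.4651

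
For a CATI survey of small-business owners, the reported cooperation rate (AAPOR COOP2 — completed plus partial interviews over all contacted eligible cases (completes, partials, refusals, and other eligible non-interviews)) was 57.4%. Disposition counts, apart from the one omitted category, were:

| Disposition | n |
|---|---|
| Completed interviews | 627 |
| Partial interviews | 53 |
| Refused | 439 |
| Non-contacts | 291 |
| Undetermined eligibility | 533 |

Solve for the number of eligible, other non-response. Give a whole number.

Numerator → 627 + 53 = 680
COOP2 = 680 / D = 0.574
D = 680 / 0.574 = 1184.7
Remaining denominator categories sum to 1119
eligible, other non-response = 1184.7 − 1119 ≈ 66

66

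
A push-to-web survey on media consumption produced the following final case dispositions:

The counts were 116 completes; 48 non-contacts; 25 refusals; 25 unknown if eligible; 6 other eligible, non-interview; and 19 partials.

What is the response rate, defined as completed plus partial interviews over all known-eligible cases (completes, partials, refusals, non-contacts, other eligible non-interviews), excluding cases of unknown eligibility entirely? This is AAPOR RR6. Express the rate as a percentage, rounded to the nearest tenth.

63.1%

Top = 116 + 19 = 135
Denominator = 116 + 19 + 25 + 48 + 6 = 214
RR6 = 135 / 214 = 0.6308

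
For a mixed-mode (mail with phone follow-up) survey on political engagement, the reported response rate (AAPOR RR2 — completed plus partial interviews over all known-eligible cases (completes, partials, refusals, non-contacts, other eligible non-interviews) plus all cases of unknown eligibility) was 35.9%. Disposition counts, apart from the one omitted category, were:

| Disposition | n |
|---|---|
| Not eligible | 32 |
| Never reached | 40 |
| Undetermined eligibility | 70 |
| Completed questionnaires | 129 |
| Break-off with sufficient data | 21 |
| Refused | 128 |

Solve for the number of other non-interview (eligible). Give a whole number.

Numerator: 129 + 21 = 150
RR2 = 150 / D = 0.359
D = 150 / 0.359 = 417.8
Remaining denominator categories sum to 388
other non-interview (eligible) = 417.8 − 388 ≈ 30

30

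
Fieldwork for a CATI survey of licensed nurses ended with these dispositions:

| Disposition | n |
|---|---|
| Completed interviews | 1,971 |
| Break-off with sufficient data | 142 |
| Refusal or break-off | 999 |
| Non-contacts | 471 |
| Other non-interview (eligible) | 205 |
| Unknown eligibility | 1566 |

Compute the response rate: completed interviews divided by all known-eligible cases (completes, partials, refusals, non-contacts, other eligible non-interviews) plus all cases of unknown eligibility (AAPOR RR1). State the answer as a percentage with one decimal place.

36.8%

Numerator: 1971
Denom: 1971 + 142 + 999 + 471 + 205 + 1566 = 5354
RR1 = 1971 / 5354 = 0.3681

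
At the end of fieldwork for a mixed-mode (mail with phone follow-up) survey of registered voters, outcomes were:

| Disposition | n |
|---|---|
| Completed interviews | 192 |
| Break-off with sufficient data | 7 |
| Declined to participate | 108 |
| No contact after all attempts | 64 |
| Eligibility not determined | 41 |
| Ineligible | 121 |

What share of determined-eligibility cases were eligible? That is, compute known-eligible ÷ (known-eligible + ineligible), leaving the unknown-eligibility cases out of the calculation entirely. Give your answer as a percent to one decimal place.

75.4%

Determined eligible → 192 + 7 + 108 + 64 = 371
e = 371 / (371 + 121) = 371 / 492 = 0.7541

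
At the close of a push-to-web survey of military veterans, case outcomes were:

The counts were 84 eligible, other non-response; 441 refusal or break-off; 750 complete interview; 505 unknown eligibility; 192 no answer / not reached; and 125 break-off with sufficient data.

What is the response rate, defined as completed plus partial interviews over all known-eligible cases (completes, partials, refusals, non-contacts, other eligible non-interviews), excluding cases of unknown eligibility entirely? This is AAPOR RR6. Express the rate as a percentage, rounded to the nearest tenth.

Top → 750 + 125 = 875
Denom → 750 + 125 + 441 + 192 + 84 = 1592
RR6 = 875 / 1592 = 0.5496

55.0%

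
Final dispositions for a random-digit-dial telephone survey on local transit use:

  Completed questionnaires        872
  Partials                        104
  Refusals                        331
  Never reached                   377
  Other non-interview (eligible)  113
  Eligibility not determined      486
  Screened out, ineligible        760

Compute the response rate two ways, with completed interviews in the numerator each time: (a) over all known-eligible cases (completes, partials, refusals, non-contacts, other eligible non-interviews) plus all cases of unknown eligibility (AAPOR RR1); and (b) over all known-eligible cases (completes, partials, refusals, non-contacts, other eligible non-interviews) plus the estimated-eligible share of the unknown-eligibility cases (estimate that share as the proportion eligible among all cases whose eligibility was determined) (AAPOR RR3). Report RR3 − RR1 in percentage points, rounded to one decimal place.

2.6

Numerator: 872
Base: 872 + 104 + 331 + 377 + 113 + 486 = 2283
RR1 = 872 / 2283 = 0.3820
Eligible (known): 872 + 104 + 331 + 377 + 113 = 1797
e = 1797 / (1797 + 760) = 1797 / 2557 = 0.7028
Estimated eligible among unknowns: 0.7028 × 486 = 341.56
Base: 1797 + 341.56 = 2138.56
RR3 = 872 / 2138.56 = 0.4078
Difference = 40.78 − 38.20 = 2.58 percentage points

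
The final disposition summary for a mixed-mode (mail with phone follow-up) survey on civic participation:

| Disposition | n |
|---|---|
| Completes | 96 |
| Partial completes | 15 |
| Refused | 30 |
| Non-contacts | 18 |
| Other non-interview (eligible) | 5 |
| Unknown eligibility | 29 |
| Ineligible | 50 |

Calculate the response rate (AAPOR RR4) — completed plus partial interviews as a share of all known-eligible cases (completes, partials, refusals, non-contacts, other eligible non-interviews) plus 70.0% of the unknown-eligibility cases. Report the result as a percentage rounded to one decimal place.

Numerator = 96 + 15 = 111
Eligible (known) = 96 + 15 + 30 + 18 + 5 = 164
Eligible share of unknowns = 0.7000 × 29 = 20.30
Denom = 164 + 20.30 = 184.30
RR4 = 111 / 184.30 = 0.6023

60.2%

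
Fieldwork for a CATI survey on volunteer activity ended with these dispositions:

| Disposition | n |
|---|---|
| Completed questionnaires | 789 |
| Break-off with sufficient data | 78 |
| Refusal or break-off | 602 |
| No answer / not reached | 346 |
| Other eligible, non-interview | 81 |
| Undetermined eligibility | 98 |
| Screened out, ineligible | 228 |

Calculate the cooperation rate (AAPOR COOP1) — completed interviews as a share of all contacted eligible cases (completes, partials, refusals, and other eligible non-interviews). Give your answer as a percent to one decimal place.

Num: 789
Base: 789 + 78 + 602 + 81 = 1550
COOP1 = 789 / 1550 = 0.5090

50.9%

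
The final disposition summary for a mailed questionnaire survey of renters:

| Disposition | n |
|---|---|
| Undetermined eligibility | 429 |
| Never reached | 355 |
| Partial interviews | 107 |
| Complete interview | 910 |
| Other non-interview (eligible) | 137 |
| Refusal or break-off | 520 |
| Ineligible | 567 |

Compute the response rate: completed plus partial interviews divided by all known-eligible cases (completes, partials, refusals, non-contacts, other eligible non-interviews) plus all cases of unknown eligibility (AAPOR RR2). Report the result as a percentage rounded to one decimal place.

Top = 910 + 107 = 1017
Base = 910 + 107 + 520 + 355 + 137 + 429 = 2458
RR2 = 1017 / 2458 = 0.4138

41.4%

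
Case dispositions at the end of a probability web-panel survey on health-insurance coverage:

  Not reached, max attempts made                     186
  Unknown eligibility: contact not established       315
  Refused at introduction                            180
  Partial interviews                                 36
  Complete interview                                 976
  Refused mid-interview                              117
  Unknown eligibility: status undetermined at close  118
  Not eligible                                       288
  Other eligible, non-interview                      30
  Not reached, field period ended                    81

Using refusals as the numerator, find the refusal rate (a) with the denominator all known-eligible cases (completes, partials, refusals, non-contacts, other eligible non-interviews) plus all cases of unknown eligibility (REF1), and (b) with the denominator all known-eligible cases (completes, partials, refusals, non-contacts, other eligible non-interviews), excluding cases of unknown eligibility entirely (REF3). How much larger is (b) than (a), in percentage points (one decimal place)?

3.9

Declined to participate = 180 + 117 = 297
Never reached = 81 + 186 = 267
Unknown eligibility = 315 + 118 = 433
Numerator: 297
Denom: 976 + 36 + 297 + 267 + 30 + 433 = 2039
REF1 = 297 / 2039 = 0.1457
Denom: 976 + 36 + 297 + 267 + 30 = 1606
REF3 = 297 / 1606 = 0.1849
Difference = 18.49 − 14.57 = 3.92 percentage points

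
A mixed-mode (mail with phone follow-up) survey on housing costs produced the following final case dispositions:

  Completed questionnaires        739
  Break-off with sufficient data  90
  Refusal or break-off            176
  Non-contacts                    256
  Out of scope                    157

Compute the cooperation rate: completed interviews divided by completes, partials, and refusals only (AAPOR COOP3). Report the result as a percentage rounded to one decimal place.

Num → 739
Denominator → 739 + 90 + 176 = 1005
COOP3 = 739 / 1005 = 0.7353

73.5%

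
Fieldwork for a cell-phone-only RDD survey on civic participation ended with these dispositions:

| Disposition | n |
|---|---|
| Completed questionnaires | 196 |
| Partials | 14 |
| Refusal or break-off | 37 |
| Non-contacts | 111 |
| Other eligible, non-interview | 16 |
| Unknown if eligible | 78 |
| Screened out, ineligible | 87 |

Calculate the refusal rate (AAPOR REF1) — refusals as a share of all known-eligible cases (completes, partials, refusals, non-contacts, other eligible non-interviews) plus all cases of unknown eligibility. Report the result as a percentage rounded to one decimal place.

Num: 37
Denom: 196 + 14 + 37 + 111 + 16 + 78 = 452
REF1 = 37 / 452 = 0.0819

8.2%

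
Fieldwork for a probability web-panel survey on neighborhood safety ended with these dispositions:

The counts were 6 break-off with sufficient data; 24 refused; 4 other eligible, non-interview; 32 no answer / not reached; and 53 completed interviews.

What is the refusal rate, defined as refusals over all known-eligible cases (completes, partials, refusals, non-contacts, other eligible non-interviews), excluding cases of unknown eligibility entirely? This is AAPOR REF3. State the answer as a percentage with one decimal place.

20.2%

Top: 24
Denom: 53 + 6 + 24 + 32 + 4 = 119
REF3 = 24 / 119 = 0.2017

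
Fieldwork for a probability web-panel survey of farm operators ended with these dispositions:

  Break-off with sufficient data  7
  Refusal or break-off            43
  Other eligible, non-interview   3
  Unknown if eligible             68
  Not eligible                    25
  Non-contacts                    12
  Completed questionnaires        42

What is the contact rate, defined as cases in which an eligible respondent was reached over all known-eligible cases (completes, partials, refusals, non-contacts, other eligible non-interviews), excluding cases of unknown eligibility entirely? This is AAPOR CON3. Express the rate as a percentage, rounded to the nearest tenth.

Numerator → 42 + 7 + 43 + 3 = 95
Denominator → 42 + 7 + 43 + 12 + 3 = 107
CON3 = 95 / 107 = 0.8879

88.8%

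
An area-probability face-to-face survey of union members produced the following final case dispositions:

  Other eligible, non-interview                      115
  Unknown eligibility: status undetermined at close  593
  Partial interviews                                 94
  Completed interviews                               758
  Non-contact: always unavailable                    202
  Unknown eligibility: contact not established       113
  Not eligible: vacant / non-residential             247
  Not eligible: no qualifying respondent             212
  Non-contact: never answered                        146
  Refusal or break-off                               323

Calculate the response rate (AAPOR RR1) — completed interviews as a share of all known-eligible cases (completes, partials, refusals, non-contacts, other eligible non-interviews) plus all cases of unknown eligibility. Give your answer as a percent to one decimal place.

32.3%

Non-contacts = 146 + 202 = 348
Unknown if eligible = 113 + 593 = 706
Screened out, ineligible = 212 + 247 = 459
Top: 758
Denominator: 758 + 94 + 323 + 348 + 115 + 706 = 2344
RR1 = 758 / 2344 = 0.3234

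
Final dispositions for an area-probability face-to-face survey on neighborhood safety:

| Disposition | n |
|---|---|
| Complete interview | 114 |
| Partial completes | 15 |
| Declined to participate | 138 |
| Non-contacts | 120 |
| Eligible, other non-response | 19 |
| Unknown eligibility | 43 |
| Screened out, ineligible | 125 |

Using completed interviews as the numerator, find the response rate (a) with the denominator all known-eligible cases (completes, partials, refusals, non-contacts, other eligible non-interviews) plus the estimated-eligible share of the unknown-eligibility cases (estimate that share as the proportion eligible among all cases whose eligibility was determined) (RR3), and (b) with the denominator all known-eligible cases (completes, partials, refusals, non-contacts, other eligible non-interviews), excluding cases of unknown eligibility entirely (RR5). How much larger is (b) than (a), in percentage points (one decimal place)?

2.1

Numerator: 114
Eligible (known): 114 + 15 + 138 + 120 + 19 = 406
e = 406 / (406 + 125) = 406 / 531 = 0.7646
e × U: 0.7646 × 43 = 32.88
Denominator: 406 + 32.88 = 438.88
RR3 = 114 / 438.88 = 0.2598
Denominator: 114 + 15 + 138 + 120 + 19 = 406
RR5 = 114 / 406 = 0.2808
Difference = 28.08 − 25.98 = 2.10 percentage points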